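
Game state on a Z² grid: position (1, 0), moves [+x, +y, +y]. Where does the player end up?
(2, 2)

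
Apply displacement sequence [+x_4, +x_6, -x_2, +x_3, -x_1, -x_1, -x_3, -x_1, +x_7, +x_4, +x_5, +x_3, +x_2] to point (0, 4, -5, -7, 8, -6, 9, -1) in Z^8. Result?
(-3, 4, -4, -5, 9, -5, 10, -1)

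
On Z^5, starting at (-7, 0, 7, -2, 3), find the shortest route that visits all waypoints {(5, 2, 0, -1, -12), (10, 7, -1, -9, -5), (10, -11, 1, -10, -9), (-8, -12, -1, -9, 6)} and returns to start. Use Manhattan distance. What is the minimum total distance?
156
(one optimal route: (-7, 0, 7, -2, 3) → (5, 2, 0, -1, -12) → (10, 7, -1, -9, -5) → (10, -11, 1, -10, -9) → (-8, -12, -1, -9, 6) → (-7, 0, 7, -2, 3))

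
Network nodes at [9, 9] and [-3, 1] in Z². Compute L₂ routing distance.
14.4222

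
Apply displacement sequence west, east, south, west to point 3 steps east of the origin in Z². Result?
(2, -1)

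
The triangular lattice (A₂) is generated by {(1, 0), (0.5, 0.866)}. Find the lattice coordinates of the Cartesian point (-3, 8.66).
-8b₁ + 10b₂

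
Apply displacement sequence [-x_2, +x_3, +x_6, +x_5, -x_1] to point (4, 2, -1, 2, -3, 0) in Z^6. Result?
(3, 1, 0, 2, -2, 1)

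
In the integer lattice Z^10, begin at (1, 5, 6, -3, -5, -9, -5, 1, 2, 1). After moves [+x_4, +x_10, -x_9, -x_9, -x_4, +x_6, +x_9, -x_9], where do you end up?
(1, 5, 6, -3, -5, -8, -5, 1, 0, 2)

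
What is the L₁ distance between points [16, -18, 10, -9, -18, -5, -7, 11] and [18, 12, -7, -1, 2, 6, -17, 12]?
99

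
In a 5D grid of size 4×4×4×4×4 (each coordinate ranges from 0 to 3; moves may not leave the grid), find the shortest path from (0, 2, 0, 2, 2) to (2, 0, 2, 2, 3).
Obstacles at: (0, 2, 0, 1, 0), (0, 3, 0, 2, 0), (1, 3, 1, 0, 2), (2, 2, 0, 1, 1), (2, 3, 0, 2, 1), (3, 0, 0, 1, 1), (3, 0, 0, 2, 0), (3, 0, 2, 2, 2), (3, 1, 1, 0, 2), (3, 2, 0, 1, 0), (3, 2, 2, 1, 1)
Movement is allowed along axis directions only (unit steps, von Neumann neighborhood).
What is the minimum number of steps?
7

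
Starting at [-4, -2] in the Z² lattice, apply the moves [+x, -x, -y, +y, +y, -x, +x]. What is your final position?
(-4, -1)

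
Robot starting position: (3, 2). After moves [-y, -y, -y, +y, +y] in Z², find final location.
(3, 1)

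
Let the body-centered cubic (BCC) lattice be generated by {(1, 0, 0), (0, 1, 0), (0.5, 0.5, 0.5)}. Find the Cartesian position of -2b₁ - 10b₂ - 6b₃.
(-5, -13, -3)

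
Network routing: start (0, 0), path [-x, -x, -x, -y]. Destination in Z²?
(-3, -1)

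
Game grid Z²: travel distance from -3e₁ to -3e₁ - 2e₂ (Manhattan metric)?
2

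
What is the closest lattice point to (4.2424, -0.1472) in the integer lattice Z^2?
(4, 0)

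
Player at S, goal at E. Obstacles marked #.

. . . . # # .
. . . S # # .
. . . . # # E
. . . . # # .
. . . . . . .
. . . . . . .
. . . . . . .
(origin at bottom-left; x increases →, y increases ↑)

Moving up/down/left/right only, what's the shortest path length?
8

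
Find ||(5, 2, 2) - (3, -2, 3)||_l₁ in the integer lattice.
7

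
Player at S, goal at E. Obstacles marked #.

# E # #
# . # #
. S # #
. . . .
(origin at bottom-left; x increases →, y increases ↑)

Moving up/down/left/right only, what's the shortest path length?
2
(one shortest path: (1, 1) → (1, 2) → (1, 3))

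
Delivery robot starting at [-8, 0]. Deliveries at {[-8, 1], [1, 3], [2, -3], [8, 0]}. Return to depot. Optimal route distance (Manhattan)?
44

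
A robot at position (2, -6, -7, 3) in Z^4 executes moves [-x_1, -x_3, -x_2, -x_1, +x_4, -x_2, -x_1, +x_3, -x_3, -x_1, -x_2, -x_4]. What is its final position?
(-2, -9, -8, 3)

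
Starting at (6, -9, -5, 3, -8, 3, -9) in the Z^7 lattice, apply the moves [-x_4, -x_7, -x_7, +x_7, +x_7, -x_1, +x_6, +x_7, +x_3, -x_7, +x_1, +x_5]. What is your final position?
(6, -9, -4, 2, -7, 4, -9)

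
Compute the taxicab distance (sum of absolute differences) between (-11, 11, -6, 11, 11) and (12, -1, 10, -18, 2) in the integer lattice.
89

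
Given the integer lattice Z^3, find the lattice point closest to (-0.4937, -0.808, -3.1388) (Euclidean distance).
(0, -1, -3)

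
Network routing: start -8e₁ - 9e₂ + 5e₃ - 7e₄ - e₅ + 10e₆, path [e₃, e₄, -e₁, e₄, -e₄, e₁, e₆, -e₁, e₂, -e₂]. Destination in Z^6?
(-9, -9, 6, -6, -1, 11)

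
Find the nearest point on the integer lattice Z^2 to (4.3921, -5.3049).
(4, -5)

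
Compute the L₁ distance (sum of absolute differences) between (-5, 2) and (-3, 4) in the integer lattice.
4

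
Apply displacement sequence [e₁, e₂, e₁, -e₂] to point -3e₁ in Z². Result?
(-1, 0)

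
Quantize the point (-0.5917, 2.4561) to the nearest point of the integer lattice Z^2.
(-1, 2)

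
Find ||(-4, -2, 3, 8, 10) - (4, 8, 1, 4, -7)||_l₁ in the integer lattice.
41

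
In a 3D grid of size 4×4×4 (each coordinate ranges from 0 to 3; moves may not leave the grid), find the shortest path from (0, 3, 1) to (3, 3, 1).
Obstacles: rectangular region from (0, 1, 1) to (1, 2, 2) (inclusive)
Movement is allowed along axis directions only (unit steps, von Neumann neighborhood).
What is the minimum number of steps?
3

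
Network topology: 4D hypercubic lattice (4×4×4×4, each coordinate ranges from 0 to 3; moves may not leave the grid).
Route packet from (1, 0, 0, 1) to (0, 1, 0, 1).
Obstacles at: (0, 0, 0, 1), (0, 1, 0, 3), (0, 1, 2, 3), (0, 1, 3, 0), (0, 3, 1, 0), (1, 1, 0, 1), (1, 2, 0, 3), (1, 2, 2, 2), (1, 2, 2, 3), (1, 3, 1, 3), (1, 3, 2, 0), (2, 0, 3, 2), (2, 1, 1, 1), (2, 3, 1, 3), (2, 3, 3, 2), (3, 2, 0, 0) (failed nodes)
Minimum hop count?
4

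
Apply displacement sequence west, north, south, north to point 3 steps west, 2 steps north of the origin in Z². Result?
(-4, 3)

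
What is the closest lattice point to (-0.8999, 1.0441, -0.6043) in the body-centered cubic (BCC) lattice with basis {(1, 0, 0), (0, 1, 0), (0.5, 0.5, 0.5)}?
(-1, 1, -1)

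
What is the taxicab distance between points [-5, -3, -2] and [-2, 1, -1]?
8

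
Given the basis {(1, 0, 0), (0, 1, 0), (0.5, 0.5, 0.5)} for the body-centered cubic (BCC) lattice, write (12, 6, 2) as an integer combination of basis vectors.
10b₁ + 4b₂ + 4b₃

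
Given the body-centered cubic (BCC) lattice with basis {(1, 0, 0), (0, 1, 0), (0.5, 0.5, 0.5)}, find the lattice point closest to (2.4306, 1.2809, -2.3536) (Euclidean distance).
(2.5, 1.5, -2.5)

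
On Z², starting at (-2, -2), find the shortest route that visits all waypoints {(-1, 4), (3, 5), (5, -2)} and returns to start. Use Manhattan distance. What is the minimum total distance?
28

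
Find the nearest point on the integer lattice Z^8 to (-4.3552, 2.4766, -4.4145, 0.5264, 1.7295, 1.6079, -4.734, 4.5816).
(-4, 2, -4, 1, 2, 2, -5, 5)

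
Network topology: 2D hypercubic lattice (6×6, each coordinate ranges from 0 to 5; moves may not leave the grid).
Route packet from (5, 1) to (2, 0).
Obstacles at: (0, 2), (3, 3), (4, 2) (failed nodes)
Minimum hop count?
4
(one shortest path: (5, 1) → (4, 1) → (3, 1) → (2, 1) → (2, 0))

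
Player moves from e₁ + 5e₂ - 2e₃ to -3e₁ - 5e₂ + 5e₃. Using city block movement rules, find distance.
21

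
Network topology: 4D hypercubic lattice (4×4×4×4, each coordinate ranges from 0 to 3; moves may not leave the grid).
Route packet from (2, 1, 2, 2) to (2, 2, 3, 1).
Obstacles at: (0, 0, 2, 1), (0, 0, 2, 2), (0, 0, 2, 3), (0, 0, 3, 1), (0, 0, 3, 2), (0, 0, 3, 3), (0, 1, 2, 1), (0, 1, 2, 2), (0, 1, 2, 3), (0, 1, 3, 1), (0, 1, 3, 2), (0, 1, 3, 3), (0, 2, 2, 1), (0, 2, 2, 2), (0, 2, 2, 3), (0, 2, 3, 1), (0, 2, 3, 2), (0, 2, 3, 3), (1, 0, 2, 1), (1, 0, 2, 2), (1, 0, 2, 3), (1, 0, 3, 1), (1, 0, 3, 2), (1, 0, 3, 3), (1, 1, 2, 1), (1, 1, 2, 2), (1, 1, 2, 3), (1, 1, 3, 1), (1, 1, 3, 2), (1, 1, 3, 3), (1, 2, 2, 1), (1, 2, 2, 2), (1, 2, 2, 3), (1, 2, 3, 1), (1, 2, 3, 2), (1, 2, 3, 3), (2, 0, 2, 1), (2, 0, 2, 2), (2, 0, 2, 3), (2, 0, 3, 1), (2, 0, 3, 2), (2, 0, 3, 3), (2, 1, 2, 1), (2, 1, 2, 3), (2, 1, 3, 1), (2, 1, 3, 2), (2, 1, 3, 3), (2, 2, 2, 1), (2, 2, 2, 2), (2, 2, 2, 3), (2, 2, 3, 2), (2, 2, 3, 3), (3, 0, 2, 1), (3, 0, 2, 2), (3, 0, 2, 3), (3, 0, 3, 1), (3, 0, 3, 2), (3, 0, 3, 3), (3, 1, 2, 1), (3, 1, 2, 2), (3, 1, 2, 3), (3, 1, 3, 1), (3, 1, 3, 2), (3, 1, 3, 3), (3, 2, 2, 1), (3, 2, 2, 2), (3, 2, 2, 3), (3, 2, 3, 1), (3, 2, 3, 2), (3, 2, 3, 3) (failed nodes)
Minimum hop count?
7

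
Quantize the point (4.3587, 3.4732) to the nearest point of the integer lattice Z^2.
(4, 3)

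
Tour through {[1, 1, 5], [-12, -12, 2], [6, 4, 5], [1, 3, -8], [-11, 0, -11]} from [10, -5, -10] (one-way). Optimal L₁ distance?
95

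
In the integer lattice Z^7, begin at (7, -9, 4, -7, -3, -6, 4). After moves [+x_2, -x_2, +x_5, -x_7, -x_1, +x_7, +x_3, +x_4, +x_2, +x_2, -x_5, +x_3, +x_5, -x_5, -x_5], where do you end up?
(6, -7, 6, -6, -4, -6, 4)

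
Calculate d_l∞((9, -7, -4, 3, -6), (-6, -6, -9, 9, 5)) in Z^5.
15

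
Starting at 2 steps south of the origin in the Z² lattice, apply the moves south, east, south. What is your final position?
(1, -4)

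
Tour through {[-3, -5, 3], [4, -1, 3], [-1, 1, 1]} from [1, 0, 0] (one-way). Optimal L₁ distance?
24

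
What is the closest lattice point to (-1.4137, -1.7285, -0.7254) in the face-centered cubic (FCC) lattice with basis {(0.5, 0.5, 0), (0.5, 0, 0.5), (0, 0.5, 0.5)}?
(-1.5, -2, -0.5)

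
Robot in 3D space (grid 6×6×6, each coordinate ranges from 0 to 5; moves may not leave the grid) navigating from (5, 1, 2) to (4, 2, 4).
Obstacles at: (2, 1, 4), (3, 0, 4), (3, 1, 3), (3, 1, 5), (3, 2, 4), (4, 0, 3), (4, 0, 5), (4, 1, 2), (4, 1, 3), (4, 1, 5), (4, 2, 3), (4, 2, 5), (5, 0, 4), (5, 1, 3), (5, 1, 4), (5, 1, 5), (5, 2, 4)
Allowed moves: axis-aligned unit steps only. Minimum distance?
6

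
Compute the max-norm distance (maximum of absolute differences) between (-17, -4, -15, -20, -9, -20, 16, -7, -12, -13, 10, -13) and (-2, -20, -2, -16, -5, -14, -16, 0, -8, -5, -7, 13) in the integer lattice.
32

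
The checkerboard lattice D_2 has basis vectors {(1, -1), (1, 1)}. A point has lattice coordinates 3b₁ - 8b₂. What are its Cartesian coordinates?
(-5, -11)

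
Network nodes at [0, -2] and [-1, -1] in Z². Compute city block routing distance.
2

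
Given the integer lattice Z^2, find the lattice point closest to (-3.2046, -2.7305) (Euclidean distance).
(-3, -3)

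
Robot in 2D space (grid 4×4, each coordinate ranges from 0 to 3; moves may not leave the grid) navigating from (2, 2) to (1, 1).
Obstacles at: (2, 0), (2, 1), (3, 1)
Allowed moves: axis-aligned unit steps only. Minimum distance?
2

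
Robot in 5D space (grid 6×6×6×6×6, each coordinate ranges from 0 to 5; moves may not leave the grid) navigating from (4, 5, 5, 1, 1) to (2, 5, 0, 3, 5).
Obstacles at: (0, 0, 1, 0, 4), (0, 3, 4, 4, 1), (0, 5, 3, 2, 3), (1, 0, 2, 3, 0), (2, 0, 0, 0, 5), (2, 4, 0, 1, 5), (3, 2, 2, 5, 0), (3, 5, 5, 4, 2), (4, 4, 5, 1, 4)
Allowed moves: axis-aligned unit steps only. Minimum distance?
13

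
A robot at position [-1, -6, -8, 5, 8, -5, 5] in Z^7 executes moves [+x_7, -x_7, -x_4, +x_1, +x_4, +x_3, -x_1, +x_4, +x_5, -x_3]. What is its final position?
(-1, -6, -8, 6, 9, -5, 5)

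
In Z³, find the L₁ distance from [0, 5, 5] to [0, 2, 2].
6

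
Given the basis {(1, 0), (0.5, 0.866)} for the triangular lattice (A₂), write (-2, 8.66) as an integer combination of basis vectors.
-7b₁ + 10b₂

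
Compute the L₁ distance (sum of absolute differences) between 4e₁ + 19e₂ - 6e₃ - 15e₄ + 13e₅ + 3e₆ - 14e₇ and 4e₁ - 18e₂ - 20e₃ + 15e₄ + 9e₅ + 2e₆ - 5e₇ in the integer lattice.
95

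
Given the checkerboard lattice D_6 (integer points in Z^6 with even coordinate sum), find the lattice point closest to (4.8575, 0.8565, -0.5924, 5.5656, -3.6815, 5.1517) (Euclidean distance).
(5, 1, -1, 6, -4, 5)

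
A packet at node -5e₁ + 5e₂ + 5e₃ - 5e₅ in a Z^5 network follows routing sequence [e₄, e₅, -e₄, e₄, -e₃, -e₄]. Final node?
(-5, 5, 4, 0, -4)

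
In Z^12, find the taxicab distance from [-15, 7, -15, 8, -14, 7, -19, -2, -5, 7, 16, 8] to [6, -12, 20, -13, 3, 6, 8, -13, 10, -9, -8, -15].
230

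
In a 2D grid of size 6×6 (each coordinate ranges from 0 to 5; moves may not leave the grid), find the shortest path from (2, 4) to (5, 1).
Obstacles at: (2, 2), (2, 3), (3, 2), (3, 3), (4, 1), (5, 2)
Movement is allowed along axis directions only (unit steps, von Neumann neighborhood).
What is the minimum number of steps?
10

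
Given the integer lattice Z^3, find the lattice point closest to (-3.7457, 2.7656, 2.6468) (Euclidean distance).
(-4, 3, 3)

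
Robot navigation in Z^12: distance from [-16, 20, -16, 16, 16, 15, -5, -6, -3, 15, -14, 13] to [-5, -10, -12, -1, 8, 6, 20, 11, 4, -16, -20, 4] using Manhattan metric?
174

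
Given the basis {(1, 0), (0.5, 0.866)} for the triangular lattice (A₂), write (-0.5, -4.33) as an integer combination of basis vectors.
2b₁ - 5b₂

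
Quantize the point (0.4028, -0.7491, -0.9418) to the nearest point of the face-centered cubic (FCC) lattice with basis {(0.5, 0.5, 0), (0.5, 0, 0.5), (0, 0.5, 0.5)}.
(0.5, -0.5, -1)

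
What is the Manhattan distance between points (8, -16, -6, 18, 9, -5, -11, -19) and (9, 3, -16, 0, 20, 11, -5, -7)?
93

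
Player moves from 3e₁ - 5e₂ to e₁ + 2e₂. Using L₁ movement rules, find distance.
9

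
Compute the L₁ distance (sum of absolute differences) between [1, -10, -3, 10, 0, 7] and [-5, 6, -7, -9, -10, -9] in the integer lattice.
71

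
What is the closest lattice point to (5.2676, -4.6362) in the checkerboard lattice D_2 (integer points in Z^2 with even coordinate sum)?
(5, -5)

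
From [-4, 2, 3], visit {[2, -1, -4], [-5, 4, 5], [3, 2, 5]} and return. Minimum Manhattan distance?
44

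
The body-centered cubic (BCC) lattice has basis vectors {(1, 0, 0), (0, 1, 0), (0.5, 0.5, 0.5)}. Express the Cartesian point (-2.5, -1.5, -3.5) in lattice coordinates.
b₁ + 2b₂ - 7b₃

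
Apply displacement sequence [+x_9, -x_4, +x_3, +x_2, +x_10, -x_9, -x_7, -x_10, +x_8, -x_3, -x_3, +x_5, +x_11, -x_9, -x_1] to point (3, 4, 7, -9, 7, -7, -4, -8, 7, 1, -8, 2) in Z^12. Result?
(2, 5, 6, -10, 8, -7, -5, -7, 6, 1, -7, 2)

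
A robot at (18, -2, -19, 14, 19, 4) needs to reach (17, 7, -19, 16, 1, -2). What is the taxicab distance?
36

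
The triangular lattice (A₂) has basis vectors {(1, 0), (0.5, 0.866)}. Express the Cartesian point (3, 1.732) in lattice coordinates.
2b₁ + 2b₂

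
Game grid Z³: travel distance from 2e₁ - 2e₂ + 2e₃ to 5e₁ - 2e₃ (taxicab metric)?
9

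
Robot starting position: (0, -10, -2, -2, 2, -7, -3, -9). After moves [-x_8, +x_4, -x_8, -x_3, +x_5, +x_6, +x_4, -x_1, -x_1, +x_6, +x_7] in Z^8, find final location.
(-2, -10, -3, 0, 3, -5, -2, -11)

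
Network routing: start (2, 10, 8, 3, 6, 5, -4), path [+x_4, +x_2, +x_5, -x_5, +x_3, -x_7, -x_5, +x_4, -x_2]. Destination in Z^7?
(2, 10, 9, 5, 5, 5, -5)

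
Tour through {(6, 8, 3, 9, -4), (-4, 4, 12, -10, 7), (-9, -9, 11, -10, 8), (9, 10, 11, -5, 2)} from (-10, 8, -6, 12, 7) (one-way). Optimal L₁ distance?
122
(one optimal route: (-10, 8, -6, 12, 7) → (6, 8, 3, 9, -4) → (9, 10, 11, -5, 2) → (-4, 4, 12, -10, 7) → (-9, -9, 11, -10, 8))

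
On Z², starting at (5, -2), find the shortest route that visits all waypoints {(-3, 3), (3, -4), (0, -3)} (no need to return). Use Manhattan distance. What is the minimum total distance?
17
(one optimal route: (5, -2) → (3, -4) → (0, -3) → (-3, 3))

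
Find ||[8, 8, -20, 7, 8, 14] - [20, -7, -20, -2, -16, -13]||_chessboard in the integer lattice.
27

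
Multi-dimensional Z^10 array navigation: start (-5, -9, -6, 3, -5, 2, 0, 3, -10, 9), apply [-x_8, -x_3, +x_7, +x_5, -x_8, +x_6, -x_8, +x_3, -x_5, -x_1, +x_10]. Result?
(-6, -9, -6, 3, -5, 3, 1, 0, -10, 10)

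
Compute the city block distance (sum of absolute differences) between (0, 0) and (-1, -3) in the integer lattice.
4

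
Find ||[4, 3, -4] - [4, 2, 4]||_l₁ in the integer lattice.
9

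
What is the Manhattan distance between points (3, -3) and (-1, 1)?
8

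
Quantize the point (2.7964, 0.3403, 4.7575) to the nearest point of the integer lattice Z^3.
(3, 0, 5)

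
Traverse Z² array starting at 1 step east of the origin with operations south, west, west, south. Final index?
(-1, -2)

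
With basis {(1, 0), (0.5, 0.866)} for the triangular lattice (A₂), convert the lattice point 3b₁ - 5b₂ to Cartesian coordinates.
(0.5, -4.33)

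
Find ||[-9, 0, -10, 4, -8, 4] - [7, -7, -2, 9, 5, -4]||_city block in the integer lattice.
57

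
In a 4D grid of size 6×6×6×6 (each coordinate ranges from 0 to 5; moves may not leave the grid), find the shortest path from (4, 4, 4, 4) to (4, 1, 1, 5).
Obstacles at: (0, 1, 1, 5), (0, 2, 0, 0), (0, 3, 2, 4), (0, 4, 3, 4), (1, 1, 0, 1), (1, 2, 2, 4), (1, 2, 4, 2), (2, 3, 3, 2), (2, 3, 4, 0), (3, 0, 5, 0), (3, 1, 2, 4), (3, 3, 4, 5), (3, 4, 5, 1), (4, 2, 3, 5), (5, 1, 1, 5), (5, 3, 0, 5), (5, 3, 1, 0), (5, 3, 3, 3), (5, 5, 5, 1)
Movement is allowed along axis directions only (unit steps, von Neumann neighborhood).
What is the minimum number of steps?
7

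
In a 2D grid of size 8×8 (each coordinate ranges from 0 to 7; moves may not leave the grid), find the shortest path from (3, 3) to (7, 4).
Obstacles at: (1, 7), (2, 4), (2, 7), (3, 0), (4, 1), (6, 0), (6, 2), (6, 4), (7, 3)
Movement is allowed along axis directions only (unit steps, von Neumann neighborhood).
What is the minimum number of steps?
7
(one shortest path: (3, 3) → (4, 3) → (5, 3) → (5, 4) → (5, 5) → (6, 5) → (7, 5) → (7, 4))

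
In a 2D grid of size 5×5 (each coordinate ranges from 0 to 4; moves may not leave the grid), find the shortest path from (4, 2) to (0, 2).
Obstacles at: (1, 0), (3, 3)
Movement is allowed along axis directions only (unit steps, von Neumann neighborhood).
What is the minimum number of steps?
4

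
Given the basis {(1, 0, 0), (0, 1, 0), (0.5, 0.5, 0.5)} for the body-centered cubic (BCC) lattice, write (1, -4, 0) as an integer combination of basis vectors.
b₁ - 4b₂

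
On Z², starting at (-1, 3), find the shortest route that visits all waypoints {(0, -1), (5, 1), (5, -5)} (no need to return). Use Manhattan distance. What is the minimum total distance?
18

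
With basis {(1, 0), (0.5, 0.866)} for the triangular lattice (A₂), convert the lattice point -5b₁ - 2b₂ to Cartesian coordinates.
(-6, -1.732)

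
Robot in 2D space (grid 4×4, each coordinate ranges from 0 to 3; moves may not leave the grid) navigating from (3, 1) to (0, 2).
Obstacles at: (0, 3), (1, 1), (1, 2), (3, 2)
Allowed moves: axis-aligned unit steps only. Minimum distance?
6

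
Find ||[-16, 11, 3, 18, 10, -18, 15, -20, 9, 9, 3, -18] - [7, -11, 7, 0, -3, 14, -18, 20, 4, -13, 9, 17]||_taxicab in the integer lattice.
253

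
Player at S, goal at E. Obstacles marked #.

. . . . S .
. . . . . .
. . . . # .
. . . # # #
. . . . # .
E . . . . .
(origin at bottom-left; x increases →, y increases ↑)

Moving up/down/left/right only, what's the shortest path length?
9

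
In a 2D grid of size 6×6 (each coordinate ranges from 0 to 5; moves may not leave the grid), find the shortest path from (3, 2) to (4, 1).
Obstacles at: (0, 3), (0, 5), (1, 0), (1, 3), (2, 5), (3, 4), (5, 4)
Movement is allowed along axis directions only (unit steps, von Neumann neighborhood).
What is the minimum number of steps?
2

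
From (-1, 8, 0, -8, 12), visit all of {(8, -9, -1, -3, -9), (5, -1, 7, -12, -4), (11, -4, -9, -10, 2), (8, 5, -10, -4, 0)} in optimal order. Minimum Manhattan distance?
125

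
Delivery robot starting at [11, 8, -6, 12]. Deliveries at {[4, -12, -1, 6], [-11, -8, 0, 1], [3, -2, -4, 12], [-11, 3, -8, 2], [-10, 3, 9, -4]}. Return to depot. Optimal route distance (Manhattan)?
154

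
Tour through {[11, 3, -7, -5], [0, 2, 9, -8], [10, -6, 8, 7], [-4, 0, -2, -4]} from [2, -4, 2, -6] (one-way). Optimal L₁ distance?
99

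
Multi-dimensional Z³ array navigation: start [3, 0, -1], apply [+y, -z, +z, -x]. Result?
(2, 1, -1)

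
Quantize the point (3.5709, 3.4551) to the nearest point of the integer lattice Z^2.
(4, 3)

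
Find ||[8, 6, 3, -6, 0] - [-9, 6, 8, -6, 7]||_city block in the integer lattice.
29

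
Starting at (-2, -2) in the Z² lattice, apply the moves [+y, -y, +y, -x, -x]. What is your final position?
(-4, -1)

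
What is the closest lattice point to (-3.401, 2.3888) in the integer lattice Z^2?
(-3, 2)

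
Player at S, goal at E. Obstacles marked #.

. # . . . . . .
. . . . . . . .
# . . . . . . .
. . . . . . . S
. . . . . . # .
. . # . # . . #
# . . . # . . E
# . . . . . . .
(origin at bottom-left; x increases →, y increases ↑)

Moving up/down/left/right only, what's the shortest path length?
7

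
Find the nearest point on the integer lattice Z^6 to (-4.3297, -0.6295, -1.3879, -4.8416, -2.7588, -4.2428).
(-4, -1, -1, -5, -3, -4)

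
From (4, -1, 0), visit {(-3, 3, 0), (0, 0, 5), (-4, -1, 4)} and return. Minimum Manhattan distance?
36
(one optimal route: (4, -1, 0) → (-3, 3, 0) → (-4, -1, 4) → (0, 0, 5) → (4, -1, 0))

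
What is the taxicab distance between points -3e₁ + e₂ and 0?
4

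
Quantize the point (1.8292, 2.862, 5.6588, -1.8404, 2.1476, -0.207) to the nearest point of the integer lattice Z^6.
(2, 3, 6, -2, 2, 0)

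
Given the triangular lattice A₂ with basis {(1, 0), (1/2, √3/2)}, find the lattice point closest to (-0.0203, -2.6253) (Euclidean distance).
(-0.5, -2.598)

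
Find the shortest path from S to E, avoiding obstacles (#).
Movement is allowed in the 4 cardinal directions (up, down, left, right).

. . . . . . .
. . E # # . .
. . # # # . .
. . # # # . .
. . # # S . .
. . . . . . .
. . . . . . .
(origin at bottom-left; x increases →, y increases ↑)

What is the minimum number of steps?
9
(one shortest path: (4, 2) → (5, 2) → (5, 3) → (5, 4) → (5, 5) → (5, 6) → (4, 6) → (3, 6) → (2, 6) → (2, 5))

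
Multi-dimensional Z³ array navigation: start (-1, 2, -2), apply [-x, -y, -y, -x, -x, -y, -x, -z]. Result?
(-5, -1, -3)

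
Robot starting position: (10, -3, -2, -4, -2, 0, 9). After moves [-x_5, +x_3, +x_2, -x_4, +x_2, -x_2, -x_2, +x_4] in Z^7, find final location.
(10, -3, -1, -4, -3, 0, 9)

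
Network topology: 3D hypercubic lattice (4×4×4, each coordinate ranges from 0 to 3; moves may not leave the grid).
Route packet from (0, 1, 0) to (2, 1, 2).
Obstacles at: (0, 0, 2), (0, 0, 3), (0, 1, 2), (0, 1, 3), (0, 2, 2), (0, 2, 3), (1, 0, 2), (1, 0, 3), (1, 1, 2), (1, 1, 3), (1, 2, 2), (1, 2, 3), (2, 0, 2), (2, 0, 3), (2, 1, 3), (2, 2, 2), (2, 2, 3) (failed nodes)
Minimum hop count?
4
(one shortest path: (0, 1, 0) → (1, 1, 0) → (2, 1, 0) → (2, 1, 1) → (2, 1, 2))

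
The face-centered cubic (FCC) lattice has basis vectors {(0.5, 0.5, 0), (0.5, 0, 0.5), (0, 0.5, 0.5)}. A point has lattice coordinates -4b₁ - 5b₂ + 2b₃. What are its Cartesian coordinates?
(-4.5, -1, -1.5)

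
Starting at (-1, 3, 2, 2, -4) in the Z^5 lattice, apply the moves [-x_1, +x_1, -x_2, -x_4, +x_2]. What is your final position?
(-1, 3, 2, 1, -4)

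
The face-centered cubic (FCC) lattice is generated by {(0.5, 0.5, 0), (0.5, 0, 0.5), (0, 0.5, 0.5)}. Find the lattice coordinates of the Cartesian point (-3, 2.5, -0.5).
-6b₂ + 5b₃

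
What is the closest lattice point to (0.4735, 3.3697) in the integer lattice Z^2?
(0, 3)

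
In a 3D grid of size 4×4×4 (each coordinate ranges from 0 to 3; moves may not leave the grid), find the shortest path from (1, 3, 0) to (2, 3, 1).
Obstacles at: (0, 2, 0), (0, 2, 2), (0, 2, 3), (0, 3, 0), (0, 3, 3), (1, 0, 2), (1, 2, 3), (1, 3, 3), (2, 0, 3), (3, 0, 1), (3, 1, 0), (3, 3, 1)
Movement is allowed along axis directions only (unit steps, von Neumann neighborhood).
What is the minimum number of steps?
2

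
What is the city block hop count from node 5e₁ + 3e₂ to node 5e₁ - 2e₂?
5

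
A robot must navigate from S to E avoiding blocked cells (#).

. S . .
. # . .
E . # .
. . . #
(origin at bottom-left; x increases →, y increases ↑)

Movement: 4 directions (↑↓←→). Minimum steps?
3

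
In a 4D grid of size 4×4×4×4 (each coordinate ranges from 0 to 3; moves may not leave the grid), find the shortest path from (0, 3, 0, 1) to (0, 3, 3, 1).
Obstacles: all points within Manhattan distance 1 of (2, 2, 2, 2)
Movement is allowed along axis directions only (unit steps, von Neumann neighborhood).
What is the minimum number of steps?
3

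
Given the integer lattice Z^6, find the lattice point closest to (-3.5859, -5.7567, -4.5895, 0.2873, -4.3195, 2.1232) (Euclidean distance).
(-4, -6, -5, 0, -4, 2)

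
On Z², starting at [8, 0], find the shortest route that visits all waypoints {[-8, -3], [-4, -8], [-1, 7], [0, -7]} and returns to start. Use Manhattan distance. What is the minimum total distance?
62
(one optimal route: (8, 0) → (-1, 7) → (-8, -3) → (-4, -8) → (0, -7) → (8, 0))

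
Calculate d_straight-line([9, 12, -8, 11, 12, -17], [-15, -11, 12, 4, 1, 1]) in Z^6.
44.7102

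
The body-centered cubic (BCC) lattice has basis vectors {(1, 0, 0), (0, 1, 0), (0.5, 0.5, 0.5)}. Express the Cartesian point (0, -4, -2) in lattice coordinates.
2b₁ - 2b₂ - 4b₃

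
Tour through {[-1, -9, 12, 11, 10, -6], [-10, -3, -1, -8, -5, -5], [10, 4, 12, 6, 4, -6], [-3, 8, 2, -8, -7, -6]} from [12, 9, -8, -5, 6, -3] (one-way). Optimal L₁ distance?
165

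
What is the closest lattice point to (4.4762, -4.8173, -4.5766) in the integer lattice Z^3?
(4, -5, -5)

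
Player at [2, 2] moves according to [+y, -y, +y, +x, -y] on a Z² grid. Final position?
(3, 2)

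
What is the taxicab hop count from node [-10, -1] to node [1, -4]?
14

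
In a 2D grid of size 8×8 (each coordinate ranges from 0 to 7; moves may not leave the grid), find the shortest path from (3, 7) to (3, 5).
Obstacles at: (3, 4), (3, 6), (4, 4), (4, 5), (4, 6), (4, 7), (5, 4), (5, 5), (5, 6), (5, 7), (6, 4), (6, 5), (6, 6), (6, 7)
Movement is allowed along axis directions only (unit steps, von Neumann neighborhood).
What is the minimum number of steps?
4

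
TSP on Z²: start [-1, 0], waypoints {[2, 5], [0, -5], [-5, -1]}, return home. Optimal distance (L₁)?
34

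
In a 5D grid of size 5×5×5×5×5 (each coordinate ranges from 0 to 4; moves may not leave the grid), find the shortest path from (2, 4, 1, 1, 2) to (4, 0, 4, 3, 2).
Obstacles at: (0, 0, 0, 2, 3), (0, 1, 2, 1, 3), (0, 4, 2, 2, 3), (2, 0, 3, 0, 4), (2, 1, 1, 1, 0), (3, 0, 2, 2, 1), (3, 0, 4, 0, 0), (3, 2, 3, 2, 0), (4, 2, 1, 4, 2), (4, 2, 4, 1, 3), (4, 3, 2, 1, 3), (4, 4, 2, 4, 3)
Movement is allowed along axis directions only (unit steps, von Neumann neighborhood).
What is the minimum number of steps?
11
(one shortest path: (2, 4, 1, 1, 2) → (3, 4, 1, 1, 2) → (4, 4, 1, 1, 2) → (4, 3, 1, 1, 2) → (4, 2, 1, 1, 2) → (4, 1, 1, 1, 2) → (4, 0, 1, 1, 2) → (4, 0, 2, 1, 2) → (4, 0, 3, 1, 2) → (4, 0, 4, 1, 2) → (4, 0, 4, 2, 2) → (4, 0, 4, 3, 2))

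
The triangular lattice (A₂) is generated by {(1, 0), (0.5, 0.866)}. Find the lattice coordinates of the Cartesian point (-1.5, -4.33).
b₁ - 5b₂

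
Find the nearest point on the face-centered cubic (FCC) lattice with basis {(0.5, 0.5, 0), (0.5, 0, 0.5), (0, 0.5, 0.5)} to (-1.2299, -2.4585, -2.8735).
(-1.5, -2.5, -3)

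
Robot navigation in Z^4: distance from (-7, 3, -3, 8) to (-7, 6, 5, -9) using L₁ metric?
28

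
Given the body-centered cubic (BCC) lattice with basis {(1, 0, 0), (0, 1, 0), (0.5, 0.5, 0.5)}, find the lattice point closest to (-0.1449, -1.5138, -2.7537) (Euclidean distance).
(-0.5, -1.5, -2.5)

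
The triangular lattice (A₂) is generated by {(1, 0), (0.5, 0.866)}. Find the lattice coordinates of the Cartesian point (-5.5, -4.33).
-3b₁ - 5b₂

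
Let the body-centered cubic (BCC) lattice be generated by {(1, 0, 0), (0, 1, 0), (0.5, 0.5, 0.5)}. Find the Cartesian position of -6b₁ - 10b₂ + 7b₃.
(-2.5, -6.5, 3.5)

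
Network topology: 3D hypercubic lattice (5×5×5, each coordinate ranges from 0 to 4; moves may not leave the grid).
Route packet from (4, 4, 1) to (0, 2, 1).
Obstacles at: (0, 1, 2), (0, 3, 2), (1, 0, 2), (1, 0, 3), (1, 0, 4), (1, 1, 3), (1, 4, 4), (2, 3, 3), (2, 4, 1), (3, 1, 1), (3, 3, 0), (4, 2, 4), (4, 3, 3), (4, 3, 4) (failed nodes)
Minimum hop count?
6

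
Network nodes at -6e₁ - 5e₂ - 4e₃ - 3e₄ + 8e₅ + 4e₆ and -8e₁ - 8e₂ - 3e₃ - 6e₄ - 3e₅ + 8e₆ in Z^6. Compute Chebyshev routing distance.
11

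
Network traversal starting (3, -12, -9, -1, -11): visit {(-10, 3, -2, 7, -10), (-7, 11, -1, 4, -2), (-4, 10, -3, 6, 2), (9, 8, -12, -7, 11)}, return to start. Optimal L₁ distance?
182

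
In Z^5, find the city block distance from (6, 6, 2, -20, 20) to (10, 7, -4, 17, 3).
65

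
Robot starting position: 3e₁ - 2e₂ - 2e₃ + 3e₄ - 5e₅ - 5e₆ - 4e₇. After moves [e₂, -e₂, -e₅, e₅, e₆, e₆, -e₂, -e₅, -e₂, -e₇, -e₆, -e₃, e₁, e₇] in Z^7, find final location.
(4, -4, -3, 3, -6, -4, -4)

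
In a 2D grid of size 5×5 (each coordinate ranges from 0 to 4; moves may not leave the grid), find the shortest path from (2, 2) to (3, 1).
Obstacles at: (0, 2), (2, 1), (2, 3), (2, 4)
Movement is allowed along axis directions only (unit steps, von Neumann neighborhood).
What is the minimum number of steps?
2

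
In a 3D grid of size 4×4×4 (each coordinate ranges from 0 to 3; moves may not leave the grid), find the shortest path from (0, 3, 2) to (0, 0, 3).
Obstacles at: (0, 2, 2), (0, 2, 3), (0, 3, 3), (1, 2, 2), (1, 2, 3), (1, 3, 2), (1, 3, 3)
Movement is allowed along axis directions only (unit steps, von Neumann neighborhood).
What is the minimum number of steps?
6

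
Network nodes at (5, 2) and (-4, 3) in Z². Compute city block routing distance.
10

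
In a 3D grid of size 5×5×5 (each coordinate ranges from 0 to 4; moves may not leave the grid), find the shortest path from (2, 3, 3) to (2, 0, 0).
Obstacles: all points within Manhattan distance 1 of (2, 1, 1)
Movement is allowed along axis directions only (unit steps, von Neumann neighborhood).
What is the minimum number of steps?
8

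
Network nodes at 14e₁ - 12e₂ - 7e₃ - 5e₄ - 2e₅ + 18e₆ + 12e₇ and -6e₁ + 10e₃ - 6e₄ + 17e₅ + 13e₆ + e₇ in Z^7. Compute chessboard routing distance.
20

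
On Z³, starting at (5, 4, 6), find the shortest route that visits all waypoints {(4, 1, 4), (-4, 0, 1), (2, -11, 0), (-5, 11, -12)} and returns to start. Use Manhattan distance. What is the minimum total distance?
102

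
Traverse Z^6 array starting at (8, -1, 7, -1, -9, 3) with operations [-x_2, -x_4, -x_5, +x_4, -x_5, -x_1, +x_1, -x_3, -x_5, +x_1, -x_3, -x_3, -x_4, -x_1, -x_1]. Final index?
(7, -2, 4, -2, -12, 3)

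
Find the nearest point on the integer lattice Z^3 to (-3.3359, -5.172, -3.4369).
(-3, -5, -3)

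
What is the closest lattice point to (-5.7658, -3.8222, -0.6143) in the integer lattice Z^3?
(-6, -4, -1)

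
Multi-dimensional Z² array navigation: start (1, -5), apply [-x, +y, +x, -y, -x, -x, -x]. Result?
(-2, -5)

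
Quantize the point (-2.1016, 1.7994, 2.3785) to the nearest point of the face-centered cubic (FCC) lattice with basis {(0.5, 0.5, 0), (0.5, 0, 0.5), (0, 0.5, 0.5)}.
(-2, 1.5, 2.5)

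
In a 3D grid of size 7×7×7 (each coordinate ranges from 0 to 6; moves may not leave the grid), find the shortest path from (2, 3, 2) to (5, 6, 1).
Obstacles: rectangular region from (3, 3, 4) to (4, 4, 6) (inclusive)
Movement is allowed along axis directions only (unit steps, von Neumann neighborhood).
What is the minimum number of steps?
7
(one shortest path: (2, 3, 2) → (3, 3, 2) → (4, 3, 2) → (5, 3, 2) → (5, 4, 2) → (5, 5, 2) → (5, 6, 2) → (5, 6, 1))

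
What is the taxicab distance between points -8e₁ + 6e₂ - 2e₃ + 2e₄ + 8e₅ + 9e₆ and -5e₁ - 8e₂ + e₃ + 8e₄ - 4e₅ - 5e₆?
52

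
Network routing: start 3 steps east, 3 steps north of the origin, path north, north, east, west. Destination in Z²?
(3, 5)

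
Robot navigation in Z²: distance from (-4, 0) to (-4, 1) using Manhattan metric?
1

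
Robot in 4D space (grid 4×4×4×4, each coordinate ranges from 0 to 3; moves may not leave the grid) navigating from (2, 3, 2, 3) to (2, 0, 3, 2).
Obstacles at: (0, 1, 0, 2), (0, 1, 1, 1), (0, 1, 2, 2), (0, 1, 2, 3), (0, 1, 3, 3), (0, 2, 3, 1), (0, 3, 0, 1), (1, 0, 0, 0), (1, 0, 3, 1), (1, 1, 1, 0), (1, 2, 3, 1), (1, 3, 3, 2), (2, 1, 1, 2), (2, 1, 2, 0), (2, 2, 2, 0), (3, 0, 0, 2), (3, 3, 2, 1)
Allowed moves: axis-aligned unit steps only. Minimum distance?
5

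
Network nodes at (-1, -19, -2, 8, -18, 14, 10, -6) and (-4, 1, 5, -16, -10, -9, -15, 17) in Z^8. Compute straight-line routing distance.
52.7352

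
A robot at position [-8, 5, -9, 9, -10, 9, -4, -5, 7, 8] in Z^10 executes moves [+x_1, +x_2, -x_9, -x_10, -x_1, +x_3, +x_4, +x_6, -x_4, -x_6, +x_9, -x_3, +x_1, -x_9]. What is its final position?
(-7, 6, -9, 9, -10, 9, -4, -5, 6, 7)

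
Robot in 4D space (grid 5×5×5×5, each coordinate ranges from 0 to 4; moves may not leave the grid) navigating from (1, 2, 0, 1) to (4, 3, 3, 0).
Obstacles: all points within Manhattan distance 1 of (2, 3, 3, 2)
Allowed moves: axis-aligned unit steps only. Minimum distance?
8
(one shortest path: (1, 2, 0, 1) → (2, 2, 0, 1) → (3, 2, 0, 1) → (4, 2, 0, 1) → (4, 3, 0, 1) → (4, 3, 1, 1) → (4, 3, 2, 1) → (4, 3, 3, 1) → (4, 3, 3, 0))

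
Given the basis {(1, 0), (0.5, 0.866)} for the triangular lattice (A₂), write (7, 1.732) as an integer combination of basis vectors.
6b₁ + 2b₂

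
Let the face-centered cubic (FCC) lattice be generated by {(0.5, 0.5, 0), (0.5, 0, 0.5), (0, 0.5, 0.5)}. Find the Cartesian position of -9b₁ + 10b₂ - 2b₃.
(0.5, -5.5, 4)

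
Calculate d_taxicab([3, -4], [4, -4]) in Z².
1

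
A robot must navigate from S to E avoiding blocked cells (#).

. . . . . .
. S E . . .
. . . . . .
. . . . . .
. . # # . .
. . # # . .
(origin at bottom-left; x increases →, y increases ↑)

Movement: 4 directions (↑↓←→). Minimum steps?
1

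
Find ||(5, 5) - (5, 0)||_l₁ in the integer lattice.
5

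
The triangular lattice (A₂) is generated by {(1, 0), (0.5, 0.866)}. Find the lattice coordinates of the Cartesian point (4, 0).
4b₁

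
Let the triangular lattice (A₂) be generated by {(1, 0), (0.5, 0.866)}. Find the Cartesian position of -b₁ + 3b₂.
(0.5, 2.598)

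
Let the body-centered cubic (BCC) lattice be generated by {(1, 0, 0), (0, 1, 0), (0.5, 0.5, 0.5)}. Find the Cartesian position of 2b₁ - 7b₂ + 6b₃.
(5, -4, 3)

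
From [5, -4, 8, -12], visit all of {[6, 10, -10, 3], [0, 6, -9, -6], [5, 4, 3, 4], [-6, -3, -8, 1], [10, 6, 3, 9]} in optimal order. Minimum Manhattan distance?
111
(one optimal route: (5, -4, 8, -12) → (5, 4, 3, 4) → (10, 6, 3, 9) → (6, 10, -10, 3) → (0, 6, -9, -6) → (-6, -3, -8, 1))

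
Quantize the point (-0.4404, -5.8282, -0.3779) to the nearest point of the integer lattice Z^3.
(0, -6, 0)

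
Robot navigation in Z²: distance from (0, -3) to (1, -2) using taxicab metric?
2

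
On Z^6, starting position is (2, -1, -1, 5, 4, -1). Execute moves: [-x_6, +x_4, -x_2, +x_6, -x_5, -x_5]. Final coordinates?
(2, -2, -1, 6, 2, -1)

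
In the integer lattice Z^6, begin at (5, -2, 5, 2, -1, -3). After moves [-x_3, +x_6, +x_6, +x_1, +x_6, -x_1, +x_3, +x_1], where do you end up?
(6, -2, 5, 2, -1, 0)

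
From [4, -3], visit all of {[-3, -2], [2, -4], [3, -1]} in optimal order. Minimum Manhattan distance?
14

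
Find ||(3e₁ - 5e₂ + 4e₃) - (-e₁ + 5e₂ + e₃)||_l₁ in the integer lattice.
17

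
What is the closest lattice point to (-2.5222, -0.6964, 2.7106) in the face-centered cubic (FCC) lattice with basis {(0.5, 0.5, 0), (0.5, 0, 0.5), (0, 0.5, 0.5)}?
(-2.5, -0.5, 3)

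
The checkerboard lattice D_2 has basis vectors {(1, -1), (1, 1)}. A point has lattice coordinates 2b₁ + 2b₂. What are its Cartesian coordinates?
(4, 0)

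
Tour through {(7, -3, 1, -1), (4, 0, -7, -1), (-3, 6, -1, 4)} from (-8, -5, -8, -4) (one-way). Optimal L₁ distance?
61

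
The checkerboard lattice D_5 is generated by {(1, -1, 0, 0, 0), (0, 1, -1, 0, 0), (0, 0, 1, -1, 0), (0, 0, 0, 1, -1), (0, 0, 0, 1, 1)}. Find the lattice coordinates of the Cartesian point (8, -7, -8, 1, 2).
8b₁ + b₂ - 7b₃ - 4b₄ - 2b₅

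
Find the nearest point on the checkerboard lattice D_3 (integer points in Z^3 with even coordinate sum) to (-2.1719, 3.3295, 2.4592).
(-2, 3, 3)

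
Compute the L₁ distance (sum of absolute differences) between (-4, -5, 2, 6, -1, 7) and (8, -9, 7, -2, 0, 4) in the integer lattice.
33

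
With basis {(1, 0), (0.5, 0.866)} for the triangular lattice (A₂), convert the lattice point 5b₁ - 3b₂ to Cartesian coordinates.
(3.5, -2.598)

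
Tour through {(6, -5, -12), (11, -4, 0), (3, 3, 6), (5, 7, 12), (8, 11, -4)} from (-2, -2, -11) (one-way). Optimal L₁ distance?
86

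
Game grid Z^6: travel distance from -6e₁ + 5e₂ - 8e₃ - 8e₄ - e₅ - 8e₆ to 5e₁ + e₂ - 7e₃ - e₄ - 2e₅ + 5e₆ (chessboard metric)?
13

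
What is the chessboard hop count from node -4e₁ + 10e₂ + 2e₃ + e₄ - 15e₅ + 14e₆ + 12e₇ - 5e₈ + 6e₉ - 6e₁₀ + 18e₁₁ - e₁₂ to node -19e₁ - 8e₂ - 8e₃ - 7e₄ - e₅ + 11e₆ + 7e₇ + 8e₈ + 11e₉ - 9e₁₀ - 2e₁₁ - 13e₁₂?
20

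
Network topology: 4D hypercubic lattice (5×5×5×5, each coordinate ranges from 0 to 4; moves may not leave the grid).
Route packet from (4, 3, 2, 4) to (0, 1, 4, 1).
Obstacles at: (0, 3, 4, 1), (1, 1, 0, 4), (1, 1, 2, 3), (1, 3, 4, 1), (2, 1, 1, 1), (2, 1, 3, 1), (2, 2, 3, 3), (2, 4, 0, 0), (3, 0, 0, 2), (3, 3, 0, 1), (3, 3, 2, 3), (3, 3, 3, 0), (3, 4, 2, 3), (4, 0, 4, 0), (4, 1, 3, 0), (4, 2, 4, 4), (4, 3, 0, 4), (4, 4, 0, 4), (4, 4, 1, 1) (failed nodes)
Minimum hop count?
11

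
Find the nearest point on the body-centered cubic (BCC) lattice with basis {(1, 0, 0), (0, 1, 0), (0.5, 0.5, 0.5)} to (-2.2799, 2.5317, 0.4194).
(-2.5, 2.5, 0.5)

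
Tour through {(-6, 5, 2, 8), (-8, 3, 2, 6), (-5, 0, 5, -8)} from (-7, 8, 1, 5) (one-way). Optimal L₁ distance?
37
(one optimal route: (-7, 8, 1, 5) → (-6, 5, 2, 8) → (-8, 3, 2, 6) → (-5, 0, 5, -8))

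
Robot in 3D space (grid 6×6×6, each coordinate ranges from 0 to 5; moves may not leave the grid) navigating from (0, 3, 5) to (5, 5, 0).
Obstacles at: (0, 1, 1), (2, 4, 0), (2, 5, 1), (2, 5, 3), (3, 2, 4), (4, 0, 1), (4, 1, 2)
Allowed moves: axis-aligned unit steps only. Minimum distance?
12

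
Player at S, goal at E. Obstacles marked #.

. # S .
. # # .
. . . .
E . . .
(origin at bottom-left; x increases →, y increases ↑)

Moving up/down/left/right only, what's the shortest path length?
7
(one shortest path: (2, 3) → (3, 3) → (3, 2) → (3, 1) → (2, 1) → (1, 1) → (0, 1) → (0, 0))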